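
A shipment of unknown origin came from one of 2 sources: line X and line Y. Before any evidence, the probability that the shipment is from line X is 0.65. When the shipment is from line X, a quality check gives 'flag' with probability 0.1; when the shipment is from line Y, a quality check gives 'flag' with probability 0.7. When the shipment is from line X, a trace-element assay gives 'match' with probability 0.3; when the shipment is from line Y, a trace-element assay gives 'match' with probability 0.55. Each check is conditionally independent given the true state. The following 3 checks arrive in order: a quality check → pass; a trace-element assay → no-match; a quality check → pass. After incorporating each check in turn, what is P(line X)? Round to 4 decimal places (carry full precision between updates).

After a quality check='pass': P(line X) = 0.9·0.6500 / (0.9·0.6500 + 0.3·0.3500) ≈ 0.8478
After a trace-element assay='no-match': P(line X) = 0.7·0.8478 / (0.7·0.8478 + 0.45·0.1522) ≈ 0.8966
After a quality check='pass': P(line X) = 0.9·0.8966 / (0.9·0.8966 + 0.3·0.1034) ≈ 0.9630

0.9630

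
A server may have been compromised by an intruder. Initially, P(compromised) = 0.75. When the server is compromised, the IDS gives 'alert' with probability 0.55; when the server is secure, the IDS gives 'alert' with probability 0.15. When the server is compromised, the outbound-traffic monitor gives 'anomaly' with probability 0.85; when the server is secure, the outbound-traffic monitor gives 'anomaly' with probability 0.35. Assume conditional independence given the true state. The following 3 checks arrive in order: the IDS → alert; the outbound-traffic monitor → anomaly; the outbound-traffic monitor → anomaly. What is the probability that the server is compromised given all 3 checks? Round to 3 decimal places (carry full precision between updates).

0.985

After the IDS='alert': P(compromised) = 0.55·0.7500 / (0.55·0.7500 + 0.15·0.2500) ≈ 0.9167
After the outbound-traffic monitor='anomaly': P(compromised) = 0.85·0.9167 / (0.85·0.9167 + 0.35·0.0833) ≈ 0.9639
After the outbound-traffic monitor='anomaly': P(compromised) = 0.85·0.9639 / (0.85·0.9639 + 0.35·0.0361) ≈ 0.9848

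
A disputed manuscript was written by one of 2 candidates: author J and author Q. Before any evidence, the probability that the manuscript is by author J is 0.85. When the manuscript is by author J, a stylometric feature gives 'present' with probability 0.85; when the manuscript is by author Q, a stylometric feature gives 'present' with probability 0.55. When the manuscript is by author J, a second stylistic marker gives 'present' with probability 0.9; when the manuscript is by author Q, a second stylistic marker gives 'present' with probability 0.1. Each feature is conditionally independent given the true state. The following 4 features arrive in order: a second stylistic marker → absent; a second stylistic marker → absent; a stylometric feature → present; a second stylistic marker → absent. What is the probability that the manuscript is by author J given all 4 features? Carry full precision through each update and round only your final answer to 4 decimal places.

0.0119

Apply Bayes' rule sequentially, carrying P(author J) forward.
After a second stylistic marker='absent': P(author J) = 0.1·0.8500 / (0.1·0.8500 + 0.9·0.1500) ≈ 0.3864
After a second stylistic marker='absent': P(author J) = 0.1·0.3864 / (0.1·0.3864 + 0.9·0.6136) ≈ 0.0654
After a stylometric feature='present': P(author J) = 0.85·0.0654 / (0.85·0.0654 + 0.55·0.9346) ≈ 0.0976
After a second stylistic marker='absent': P(author J) = 0.1·0.0976 / (0.1·0.0976 + 0.9·0.9024) ≈ 0.0119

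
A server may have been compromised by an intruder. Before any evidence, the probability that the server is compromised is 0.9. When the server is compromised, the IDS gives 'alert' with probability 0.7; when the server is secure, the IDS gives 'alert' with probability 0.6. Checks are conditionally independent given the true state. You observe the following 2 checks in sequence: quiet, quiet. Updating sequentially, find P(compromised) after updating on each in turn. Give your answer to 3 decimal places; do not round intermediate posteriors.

After 'quiet': P(compromised) = 0.3·0.9000 / (0.3·0.9000 + 0.4·0.1000) ≈ 0.8710
After 'quiet': P(compromised) = 0.3·0.8710 / (0.3·0.8710 + 0.4·0.1290) ≈ 0.8351

0.835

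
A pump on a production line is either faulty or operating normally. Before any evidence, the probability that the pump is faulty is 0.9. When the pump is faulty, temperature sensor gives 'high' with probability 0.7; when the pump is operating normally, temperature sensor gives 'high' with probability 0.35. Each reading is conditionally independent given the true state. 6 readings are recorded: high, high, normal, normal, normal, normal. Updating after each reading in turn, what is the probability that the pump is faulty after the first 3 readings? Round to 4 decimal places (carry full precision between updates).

0.9432

Each posterior becomes the prior for the next update.
After 'high': P(faulty) = 0.7·0.9000 / (0.7·0.9000 + 0.35·0.1000) ≈ 0.9474
After 'high': P(faulty) = 0.7·0.9474 / (0.7·0.9474 + 0.35·0.0526) ≈ 0.9730
After 'normal': P(faulty) = 0.3·0.9730 / (0.3·0.9730 + 0.65·0.0270) ≈ 0.9432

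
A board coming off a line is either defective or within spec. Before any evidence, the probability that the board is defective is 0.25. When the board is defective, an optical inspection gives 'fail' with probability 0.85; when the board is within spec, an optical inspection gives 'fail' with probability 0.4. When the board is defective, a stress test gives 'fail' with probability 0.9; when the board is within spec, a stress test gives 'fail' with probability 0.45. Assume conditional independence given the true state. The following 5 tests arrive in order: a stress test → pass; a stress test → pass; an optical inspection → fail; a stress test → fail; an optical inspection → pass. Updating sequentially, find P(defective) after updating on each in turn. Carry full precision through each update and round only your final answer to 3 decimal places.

0.012

After a stress test='pass': P(defective) = 0.1·0.2500 / (0.1·0.2500 + 0.55·0.7500) ≈ 0.0571
After a stress test='pass': P(defective) = 0.1·0.0571 / (0.1·0.0571 + 0.55·0.9429) ≈ 0.0109
After an optical inspection='fail': P(defective) = 0.85·0.0109 / (0.85·0.0109 + 0.4·0.9891) ≈ 0.0229
After a stress test='fail': P(defective) = 0.9·0.0229 / (0.9·0.0229 + 0.45·0.9771) ≈ 0.0447
After an optical inspection='pass': P(defective) = 0.15·0.0447 / (0.15·0.0447 + 0.6·0.9553) ≈ 0.0116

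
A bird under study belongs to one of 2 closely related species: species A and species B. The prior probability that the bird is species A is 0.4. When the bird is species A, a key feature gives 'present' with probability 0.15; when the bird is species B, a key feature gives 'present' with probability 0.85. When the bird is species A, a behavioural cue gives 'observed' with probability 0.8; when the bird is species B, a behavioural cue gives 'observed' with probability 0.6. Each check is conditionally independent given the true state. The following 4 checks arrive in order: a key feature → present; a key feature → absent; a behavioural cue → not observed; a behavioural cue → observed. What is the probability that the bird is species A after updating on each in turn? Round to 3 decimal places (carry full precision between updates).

0.308

Each posterior becomes the prior for the next update.
After a key feature='present': P(species A) = 0.15·0.4000 / (0.15·0.4000 + 0.85·0.6000) ≈ 0.1053
After a key feature='absent': P(species A) = 0.85·0.1053 / (0.85·0.1053 + 0.15·0.8947) ≈ 0.4000
After a behavioural cue='not observed': P(species A) = 0.2·0.4000 / (0.2·0.4000 + 0.4·0.6000) ≈ 0.2500
After a behavioural cue='observed': P(species A) = 0.8·0.2500 / (0.8·0.2500 + 0.6·0.7500) ≈ 0.3077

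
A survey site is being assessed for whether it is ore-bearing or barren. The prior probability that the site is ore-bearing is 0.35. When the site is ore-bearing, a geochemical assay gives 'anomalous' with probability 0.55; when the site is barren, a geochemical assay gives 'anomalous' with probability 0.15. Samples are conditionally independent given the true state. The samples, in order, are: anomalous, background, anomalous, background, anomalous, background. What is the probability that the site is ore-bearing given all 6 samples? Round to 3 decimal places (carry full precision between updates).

0.798

Each posterior becomes the prior for the next update.
After 'anomalous': P(ore) = 0.55·0.3500 / (0.55·0.3500 + 0.15·0.6500) ≈ 0.6638
After 'background': P(ore) = 0.45·0.6638 / (0.45·0.6638 + 0.85·0.3362) ≈ 0.5111
After 'anomalous': P(ore) = 0.55·0.5111 / (0.55·0.5111 + 0.15·0.4889) ≈ 0.7931
After 'background': P(ore) = 0.45·0.7931 / (0.45·0.7931 + 0.85·0.2069) ≈ 0.6699
After 'anomalous': P(ore) = 0.55·0.6699 / (0.55·0.6699 + 0.15·0.3301) ≈ 0.8815
After 'background': P(ore) = 0.45·0.8815 / (0.45·0.8815 + 0.85·0.1185) ≈ 0.7975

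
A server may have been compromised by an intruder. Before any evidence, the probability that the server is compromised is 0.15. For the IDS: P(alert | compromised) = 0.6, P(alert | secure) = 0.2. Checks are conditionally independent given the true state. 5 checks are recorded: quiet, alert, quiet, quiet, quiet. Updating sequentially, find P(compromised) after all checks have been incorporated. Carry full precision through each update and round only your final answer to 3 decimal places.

0.032

After 'quiet': P(compromised) = 0.4·0.1500 / (0.4·0.1500 + 0.8·0.8500) ≈ 0.0811
After 'alert': P(compromised) = 0.6·0.0811 / (0.6·0.0811 + 0.2·0.9189) ≈ 0.2093
After 'quiet': P(compromised) = 0.4·0.2093 / (0.4·0.2093 + 0.8·0.7907) ≈ 0.1169
After 'quiet': P(compromised) = 0.4·0.1169 / (0.4·0.1169 + 0.8·0.8831) ≈ 0.0621
After 'quiet': P(compromised) = 0.4·0.0621 / (0.4·0.0621 + 0.8·0.9379) ≈ 0.0320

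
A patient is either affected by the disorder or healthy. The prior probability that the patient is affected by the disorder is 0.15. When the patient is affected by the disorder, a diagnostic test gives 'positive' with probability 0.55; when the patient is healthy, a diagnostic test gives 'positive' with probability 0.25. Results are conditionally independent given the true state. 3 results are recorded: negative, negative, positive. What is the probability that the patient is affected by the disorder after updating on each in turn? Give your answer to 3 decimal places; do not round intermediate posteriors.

After 'negative': P(affected) = 0.45·0.1500 / (0.45·0.1500 + 0.75·0.8500) ≈ 0.0957
After 'negative': P(affected) = 0.45·0.0957 / (0.45·0.0957 + 0.75·0.9043) ≈ 0.0597
After 'positive': P(affected) = 0.55·0.0597 / (0.55·0.0597 + 0.25·0.9403) ≈ 0.1226

0.123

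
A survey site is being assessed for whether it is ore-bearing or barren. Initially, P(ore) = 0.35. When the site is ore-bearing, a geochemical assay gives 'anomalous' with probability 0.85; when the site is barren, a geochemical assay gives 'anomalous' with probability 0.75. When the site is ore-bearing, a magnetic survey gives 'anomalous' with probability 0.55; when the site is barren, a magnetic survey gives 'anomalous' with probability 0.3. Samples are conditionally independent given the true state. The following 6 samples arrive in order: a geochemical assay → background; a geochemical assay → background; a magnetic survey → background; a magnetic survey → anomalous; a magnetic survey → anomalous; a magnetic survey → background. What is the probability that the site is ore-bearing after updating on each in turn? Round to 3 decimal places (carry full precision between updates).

0.212

Each posterior becomes the prior for the next update.
After a geochemical assay='background': P(ore) = 0.15·0.3500 / (0.15·0.3500 + 0.25·0.6500) ≈ 0.2442
After a geochemical assay='background': P(ore) = 0.15·0.2442 / (0.15·0.2442 + 0.25·0.7558) ≈ 0.1624
After a magnetic survey='background': P(ore) = 0.45·0.1624 / (0.45·0.1624 + 0.7·0.8376) ≈ 0.1108
After a magnetic survey='anomalous': P(ore) = 0.55·0.1108 / (0.55·0.1108 + 0.3·0.8892) ≈ 0.1860
After a magnetic survey='anomalous': P(ore) = 0.55·0.1860 / (0.55·0.1860 + 0.3·0.8140) ≈ 0.2952
After a magnetic survey='background': P(ore) = 0.45·0.2952 / (0.45·0.2952 + 0.7·0.7048) ≈ 0.2121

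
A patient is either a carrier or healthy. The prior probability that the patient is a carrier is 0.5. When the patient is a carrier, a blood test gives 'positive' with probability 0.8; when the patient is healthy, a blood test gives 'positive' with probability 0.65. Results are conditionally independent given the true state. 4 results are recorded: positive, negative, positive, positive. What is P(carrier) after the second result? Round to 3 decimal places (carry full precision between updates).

Apply Bayes' rule sequentially, carrying P(carrier) forward.
After 'positive': P(carrier) = 0.8·0.5000 / (0.8·0.5000 + 0.65·0.5000) ≈ 0.5517
After 'negative': P(carrier) = 0.2·0.5517 / (0.2·0.5517 + 0.35·0.4483) ≈ 0.4129

0.413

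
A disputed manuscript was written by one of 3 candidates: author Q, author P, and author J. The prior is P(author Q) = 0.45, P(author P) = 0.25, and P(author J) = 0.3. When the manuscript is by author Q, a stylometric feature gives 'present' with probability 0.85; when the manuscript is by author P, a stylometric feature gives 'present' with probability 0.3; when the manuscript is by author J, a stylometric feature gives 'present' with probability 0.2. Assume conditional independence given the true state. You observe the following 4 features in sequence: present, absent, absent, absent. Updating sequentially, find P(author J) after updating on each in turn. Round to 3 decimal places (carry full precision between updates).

After 'present': normaliser = 0.85·0.4500 + 0.3·0.2500 + 0.2·0.3000; P(author Q) ≈ 0.7391, P(author P) ≈ 0.1449, P(author J) ≈ 0.1159
After 'absent': normaliser = 0.15·0.7391 + 0.7·0.1449 + 0.8·0.1159; P(author Q) ≈ 0.3634, P(author P) ≈ 0.3325, P(author J) ≈ 0.3040
After 'absent': normaliser = 0.15·0.3634 + 0.7·0.3325 + 0.8·0.3040; P(author Q) ≈ 0.1028, P(author P) ≈ 0.4388, P(author J) ≈ 0.4585
After 'absent': normaliser = 0.15·0.1028 + 0.7·0.4388 + 0.8·0.4585; P(author Q) ≈ 0.0224, P(author P) ≈ 0.4456, P(author J) ≈ 0.5321

0.532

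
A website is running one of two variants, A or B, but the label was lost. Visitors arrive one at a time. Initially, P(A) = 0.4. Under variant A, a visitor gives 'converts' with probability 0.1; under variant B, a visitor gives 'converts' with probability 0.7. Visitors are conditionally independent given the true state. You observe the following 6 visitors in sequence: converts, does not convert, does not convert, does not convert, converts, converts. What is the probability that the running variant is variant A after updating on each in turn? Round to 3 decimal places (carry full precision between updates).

After 'converts': P(A) = 0.1·0.4000 / (0.1·0.4000 + 0.7·0.6000) ≈ 0.0870
After 'does not convert': P(A) = 0.9·0.0870 / (0.9·0.0870 + 0.3·0.9130) ≈ 0.2222
After 'does not convert': P(A) = 0.9·0.2222 / (0.9·0.2222 + 0.3·0.7778) ≈ 0.4615
After 'does not convert': P(A) = 0.9·0.4615 / (0.9·0.4615 + 0.3·0.5385) ≈ 0.7200
After 'converts': P(A) = 0.1·0.7200 / (0.1·0.7200 + 0.7·0.2800) ≈ 0.2687
After 'converts': P(A) = 0.1·0.2687 / (0.1·0.2687 + 0.7·0.7313) ≈ 0.0499

0.050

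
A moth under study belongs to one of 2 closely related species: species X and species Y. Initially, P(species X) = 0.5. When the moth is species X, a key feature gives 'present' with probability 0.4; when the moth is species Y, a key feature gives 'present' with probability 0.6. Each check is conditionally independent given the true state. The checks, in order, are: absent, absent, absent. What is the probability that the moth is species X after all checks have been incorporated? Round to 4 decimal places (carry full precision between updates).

0.7714

After 'absent': P(species X) = 0.6·0.5000 / (0.6·0.5000 + 0.4·0.5000) ≈ 0.6000
After 'absent': P(species X) = 0.6·0.6000 / (0.6·0.6000 + 0.4·0.4000) ≈ 0.6923
After 'absent': P(species X) = 0.6·0.6923 / (0.6·0.6923 + 0.4·0.3077) ≈ 0.7714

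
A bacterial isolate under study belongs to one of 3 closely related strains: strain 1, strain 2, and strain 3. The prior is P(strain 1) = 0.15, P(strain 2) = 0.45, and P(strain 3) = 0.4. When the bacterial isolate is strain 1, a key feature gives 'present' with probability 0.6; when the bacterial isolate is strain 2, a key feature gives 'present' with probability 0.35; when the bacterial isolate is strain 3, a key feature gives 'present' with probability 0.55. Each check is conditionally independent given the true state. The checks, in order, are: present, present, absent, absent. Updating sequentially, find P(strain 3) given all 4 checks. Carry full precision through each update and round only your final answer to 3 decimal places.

0.434

Each posterior becomes the prior for the next update.
After 'present': normaliser = 0.6·0.1500 + 0.35·0.4500 + 0.55·0.4000; P(strain 1) ≈ 0.1925, P(strain 2) ≈ 0.3369, P(strain 3) ≈ 0.4706
After 'present': normaliser = 0.6·0.1925 + 0.35·0.3369 + 0.55·0.4706; P(strain 1) ≈ 0.2347, P(strain 2) ≈ 0.2395, P(strain 3) ≈ 0.5258
After 'absent': normaliser = 0.4·0.2347 + 0.65·0.2395 + 0.45·0.5258; P(strain 1) ≈ 0.1931, P(strain 2) ≈ 0.3203, P(strain 3) ≈ 0.4867
After 'absent': normaliser = 0.4·0.1931 + 0.65·0.3203 + 0.45·0.4867; P(strain 1) ≈ 0.1531, P(strain 2) ≈ 0.4127, P(strain 3) ≈ 0.4342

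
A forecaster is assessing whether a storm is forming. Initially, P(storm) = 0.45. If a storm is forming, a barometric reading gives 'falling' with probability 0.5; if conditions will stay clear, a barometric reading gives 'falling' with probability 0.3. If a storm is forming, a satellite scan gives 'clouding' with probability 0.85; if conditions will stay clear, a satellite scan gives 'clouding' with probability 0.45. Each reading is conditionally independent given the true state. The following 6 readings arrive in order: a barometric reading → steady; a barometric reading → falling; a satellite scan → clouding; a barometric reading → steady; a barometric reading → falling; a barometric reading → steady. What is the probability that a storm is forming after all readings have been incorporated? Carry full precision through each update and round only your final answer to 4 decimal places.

0.6101

After a barometric reading='steady': P(storm) = 0.5·0.4500 / (0.5·0.4500 + 0.7·0.5500) ≈ 0.3689
After a barometric reading='falling': P(storm) = 0.5·0.3689 / (0.5·0.3689 + 0.3·0.6311) ≈ 0.4934
After a satellite scan='clouding': P(storm) = 0.85·0.4934 / (0.85·0.4934 + 0.45·0.5066) ≈ 0.6479
After a barometric reading='steady': P(storm) = 0.5·0.6479 / (0.5·0.6479 + 0.7·0.3521) ≈ 0.5679
After a barometric reading='falling': P(storm) = 0.5·0.5679 / (0.5·0.5679 + 0.3·0.4321) ≈ 0.6865
After a barometric reading='steady': P(storm) = 0.5·0.6865 / (0.5·0.6865 + 0.7·0.3135) ≈ 0.6101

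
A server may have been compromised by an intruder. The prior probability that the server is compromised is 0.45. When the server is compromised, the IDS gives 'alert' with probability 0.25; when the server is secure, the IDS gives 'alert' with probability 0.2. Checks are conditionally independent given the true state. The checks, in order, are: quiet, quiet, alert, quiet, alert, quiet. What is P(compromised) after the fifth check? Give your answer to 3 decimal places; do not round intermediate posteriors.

Apply Bayes' rule sequentially, carrying P(compromised) forward.
After 'quiet': P(compromised) = 0.75·0.4500 / (0.75·0.4500 + 0.8·0.5500) ≈ 0.4341
After 'quiet': P(compromised) = 0.75·0.4341 / (0.75·0.4341 + 0.8·0.5659) ≈ 0.4183
After 'alert': P(compromised) = 0.25·0.4183 / (0.25·0.4183 + 0.2·0.5817) ≈ 0.4734
After 'quiet': P(compromised) = 0.75·0.4734 / (0.75·0.4734 + 0.8·0.5266) ≈ 0.4573
After 'alert': P(compromised) = 0.25·0.4573 / (0.25·0.4573 + 0.2·0.5427) ≈ 0.5130

0.513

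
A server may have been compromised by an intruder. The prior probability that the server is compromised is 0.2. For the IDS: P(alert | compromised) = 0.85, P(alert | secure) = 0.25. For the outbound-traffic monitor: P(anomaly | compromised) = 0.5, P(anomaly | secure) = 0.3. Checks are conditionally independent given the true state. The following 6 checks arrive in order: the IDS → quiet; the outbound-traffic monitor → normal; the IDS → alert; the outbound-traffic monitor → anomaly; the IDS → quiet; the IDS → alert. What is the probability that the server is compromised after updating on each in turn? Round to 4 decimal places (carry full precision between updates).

Each posterior becomes the prior for the next update.
After the IDS='quiet': P(compromised) = 0.15·0.2000 / (0.15·0.2000 + 0.75·0.8000) ≈ 0.0476
After the outbound-traffic monitor='normal': P(compromised) = 0.5·0.0476 / (0.5·0.0476 + 0.7·0.9524) ≈ 0.0345
After the IDS='alert': P(compromised) = 0.85·0.0345 / (0.85·0.0345 + 0.25·0.9655) ≈ 0.1083
After the outbound-traffic monitor='anomaly': P(compromised) = 0.5·0.1083 / (0.5·0.1083 + 0.3·0.8917) ≈ 0.1683
After the IDS='quiet': P(compromised) = 0.15·0.1683 / (0.15·0.1683 + 0.75·0.8317) ≈ 0.0389
After the IDS='alert': P(compromised) = 0.85·0.0389 / (0.85·0.0389 + 0.25·0.9611) ≈ 0.1210

0.1210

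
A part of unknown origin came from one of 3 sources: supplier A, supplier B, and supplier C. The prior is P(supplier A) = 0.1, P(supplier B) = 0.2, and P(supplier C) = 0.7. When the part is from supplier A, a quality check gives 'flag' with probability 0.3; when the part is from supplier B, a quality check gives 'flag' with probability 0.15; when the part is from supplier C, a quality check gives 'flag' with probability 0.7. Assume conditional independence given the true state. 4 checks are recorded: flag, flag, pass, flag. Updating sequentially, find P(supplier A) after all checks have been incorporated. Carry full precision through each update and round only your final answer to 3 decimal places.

Each posterior becomes the prior for the next update.
After 'flag': normaliser = 0.3·0.1000 + 0.15·0.2000 + 0.7·0.7000; P(supplier A) ≈ 0.0545, P(supplier B) ≈ 0.0545, P(supplier C) ≈ 0.8909
After 'flag': normaliser = 0.3·0.0545 + 0.15·0.0545 + 0.7·0.8909; P(supplier A) ≈ 0.0252, P(supplier B) ≈ 0.0126, P(supplier C) ≈ 0.9621
After 'pass': normaliser = 0.7·0.0252 + 0.85·0.0126 + 0.3·0.9621; P(supplier A) ≈ 0.0557, P(supplier B) ≈ 0.0338, P(supplier C) ≈ 0.9104
After 'flag': normaliser = 0.3·0.0557 + 0.15·0.0338 + 0.7·0.9104; P(supplier A) ≈ 0.0254, P(supplier B) ≈ 0.0077, P(supplier C) ≈ 0.9669

0.025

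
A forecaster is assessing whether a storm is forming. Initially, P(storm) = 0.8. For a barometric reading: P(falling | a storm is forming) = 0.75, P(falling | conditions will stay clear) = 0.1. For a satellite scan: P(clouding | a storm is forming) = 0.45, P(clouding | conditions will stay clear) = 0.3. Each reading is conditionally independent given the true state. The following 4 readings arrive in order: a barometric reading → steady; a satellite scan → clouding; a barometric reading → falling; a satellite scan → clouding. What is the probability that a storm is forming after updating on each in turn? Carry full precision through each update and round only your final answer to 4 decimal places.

Each posterior becomes the prior for the next update.
After a barometric reading='steady': P(storm) = 0.25·0.8000 / (0.25·0.8000 + 0.9·0.2000) ≈ 0.5263
After a satellite scan='clouding': P(storm) = 0.45·0.5263 / (0.45·0.5263 + 0.3·0.4737) ≈ 0.6250
After a barometric reading='falling': P(storm) = 0.75·0.6250 / (0.75·0.6250 + 0.1·0.3750) ≈ 0.9259
After a satellite scan='clouding': P(storm) = 0.45·0.9259 / (0.45·0.9259 + 0.3·0.0741) ≈ 0.9494

0.9494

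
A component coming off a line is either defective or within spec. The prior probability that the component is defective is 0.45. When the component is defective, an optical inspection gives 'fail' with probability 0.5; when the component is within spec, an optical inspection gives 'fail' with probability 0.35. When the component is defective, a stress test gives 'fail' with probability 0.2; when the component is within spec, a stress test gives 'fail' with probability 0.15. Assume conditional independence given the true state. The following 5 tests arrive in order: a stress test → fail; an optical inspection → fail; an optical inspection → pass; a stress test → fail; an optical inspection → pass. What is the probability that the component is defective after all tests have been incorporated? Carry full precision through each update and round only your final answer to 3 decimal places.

After a stress test='fail': P(defective) = 0.2·0.4500 / (0.2·0.4500 + 0.15·0.5500) ≈ 0.5217
After an optical inspection='fail': P(defective) = 0.5·0.5217 / (0.5·0.5217 + 0.35·0.4783) ≈ 0.6091
After an optical inspection='pass': P(defective) = 0.5·0.6091 / (0.5·0.6091 + 0.65·0.3909) ≈ 0.5452
After a stress test='fail': P(defective) = 0.2·0.5452 / (0.2·0.5452 + 0.15·0.4548) ≈ 0.6151
After an optical inspection='pass': P(defective) = 0.5·0.6151 / (0.5·0.6151 + 0.65·0.3849) ≈ 0.5515

0.551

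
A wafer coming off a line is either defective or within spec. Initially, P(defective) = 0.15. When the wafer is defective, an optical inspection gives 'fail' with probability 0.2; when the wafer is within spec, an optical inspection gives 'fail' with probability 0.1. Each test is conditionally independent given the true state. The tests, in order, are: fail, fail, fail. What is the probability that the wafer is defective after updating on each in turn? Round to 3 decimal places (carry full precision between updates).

0.585

Each posterior becomes the prior for the next update.
After 'fail': P(defective) = 0.2·0.1500 / (0.2·0.1500 + 0.1·0.8500) ≈ 0.2609
After 'fail': P(defective) = 0.2·0.2609 / (0.2·0.2609 + 0.1·0.7391) ≈ 0.4138
After 'fail': P(defective) = 0.2·0.4138 / (0.2·0.4138 + 0.1·0.5862) ≈ 0.5854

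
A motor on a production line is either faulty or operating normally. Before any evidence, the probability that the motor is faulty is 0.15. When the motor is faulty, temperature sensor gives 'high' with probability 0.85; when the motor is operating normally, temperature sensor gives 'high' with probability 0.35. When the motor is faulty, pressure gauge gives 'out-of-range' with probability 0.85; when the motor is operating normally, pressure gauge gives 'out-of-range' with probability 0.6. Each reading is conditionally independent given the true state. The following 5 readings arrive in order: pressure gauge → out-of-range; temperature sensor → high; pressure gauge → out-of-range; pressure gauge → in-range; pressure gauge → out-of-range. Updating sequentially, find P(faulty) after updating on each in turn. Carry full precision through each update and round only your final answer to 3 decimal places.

Each posterior becomes the prior for the next update.
After pressure gauge='out-of-range': P(faulty) = 0.85·0.1500 / (0.85·0.1500 + 0.6·0.8500) ≈ 0.2000
After temperature sensor='high': P(faulty) = 0.85·0.2000 / (0.85·0.2000 + 0.35·0.8000) ≈ 0.3778
After pressure gauge='out-of-range': P(faulty) = 0.85·0.3778 / (0.85·0.3778 + 0.6·0.6222) ≈ 0.4624
After pressure gauge='in-range': P(faulty) = 0.15·0.4624 / (0.15·0.4624 + 0.4·0.5376) ≈ 0.2439
After pressure gauge='out-of-range': P(faulty) = 0.85·0.2439 / (0.85·0.2439 + 0.6·0.7561) ≈ 0.3136

0.314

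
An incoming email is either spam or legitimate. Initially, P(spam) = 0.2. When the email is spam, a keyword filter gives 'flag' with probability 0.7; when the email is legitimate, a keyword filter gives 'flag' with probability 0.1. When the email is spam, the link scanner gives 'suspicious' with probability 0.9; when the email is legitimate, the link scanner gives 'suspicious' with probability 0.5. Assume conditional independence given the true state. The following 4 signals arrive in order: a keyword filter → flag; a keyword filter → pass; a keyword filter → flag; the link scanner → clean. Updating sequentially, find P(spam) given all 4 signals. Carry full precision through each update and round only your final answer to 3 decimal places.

After a keyword filter='flag': P(spam) = 0.7·0.2000 / (0.7·0.2000 + 0.1·0.8000) ≈ 0.6364
After a keyword filter='pass': P(spam) = 0.3·0.6364 / (0.3·0.6364 + 0.9·0.3636) ≈ 0.3684
After a keyword filter='flag': P(spam) = 0.7·0.3684 / (0.7·0.3684 + 0.1·0.6316) ≈ 0.8033
After the link scanner='clean': P(spam) = 0.1·0.8033 / (0.1·0.8033 + 0.5·0.1967) ≈ 0.4495

0.450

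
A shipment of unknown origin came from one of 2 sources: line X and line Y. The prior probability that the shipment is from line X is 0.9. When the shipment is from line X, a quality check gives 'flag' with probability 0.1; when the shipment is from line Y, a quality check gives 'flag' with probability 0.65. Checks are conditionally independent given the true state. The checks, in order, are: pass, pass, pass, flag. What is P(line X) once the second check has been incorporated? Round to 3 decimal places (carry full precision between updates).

Apply Bayes' rule sequentially, carrying P(line X) forward.
After 'pass': P(line X) = 0.9·0.9000 / (0.9·0.9000 + 0.35·0.1000) ≈ 0.9586
After 'pass': P(line X) = 0.9·0.9586 / (0.9·0.9586 + 0.35·0.0414) ≈ 0.9835

0.983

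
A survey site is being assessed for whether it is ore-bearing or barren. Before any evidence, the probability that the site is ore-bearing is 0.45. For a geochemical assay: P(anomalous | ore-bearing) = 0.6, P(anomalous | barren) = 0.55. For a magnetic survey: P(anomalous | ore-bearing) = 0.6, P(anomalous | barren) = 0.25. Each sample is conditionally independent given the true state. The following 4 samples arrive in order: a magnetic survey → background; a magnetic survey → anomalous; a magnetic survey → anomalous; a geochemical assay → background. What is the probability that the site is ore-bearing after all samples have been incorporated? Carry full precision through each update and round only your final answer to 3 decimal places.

0.691

After a magnetic survey='background': P(ore) = 0.4·0.4500 / (0.4·0.4500 + 0.75·0.5500) ≈ 0.3038
After a magnetic survey='anomalous': P(ore) = 0.6·0.3038 / (0.6·0.3038 + 0.25·0.6962) ≈ 0.5115
After a magnetic survey='anomalous': P(ore) = 0.6·0.5115 / (0.6·0.5115 + 0.25·0.4885) ≈ 0.7154
After a geochemical assay='background': P(ore) = 0.4·0.7154 / (0.4·0.7154 + 0.45·0.2846) ≈ 0.6908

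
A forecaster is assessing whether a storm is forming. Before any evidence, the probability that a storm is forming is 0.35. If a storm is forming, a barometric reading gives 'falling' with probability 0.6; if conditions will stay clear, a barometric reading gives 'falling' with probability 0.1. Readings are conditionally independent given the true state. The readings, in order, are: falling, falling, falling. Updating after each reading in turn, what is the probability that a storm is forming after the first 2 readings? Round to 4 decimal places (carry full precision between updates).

0.9509

After 'falling': P(storm) = 0.6·0.3500 / (0.6·0.3500 + 0.1·0.6500) ≈ 0.7636
After 'falling': P(storm) = 0.6·0.7636 / (0.6·0.7636 + 0.1·0.2364) ≈ 0.9509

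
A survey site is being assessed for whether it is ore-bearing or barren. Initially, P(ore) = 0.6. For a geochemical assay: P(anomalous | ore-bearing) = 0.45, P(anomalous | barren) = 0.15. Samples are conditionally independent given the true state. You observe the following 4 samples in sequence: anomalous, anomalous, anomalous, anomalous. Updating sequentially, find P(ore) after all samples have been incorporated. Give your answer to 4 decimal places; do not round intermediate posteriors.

0.9918

Each posterior becomes the prior for the next update.
After 'anomalous': P(ore) = 0.45·0.6000 / (0.45·0.6000 + 0.15·0.4000) ≈ 0.8182
After 'anomalous': P(ore) = 0.45·0.8182 / (0.45·0.8182 + 0.15·0.1818) ≈ 0.9310
After 'anomalous': P(ore) = 0.45·0.9310 / (0.45·0.9310 + 0.15·0.0690) ≈ 0.9759
After 'anomalous': P(ore) = 0.45·0.9759 / (0.45·0.9759 + 0.15·0.0241) ≈ 0.9918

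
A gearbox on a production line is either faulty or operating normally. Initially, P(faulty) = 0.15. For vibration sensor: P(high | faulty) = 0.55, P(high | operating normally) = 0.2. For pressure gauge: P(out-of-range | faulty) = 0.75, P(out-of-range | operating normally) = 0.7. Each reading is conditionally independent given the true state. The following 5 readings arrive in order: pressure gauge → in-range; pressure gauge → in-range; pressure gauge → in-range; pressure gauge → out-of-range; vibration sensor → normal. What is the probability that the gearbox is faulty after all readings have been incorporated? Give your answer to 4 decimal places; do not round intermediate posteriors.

0.0580

After pressure gauge='in-range': P(faulty) = 0.25·0.1500 / (0.25·0.1500 + 0.3·0.8500) ≈ 0.1282
After pressure gauge='in-range': P(faulty) = 0.25·0.1282 / (0.25·0.1282 + 0.3·0.8718) ≈ 0.1092
After pressure gauge='in-range': P(faulty) = 0.25·0.1092 / (0.25·0.1092 + 0.3·0.8908) ≈ 0.0927
After pressure gauge='out-of-range': P(faulty) = 0.75·0.0927 / (0.75·0.0927 + 0.7·0.9073) ≈ 0.0986
After vibration sensor='normal': P(faulty) = 0.45·0.0986 / (0.45·0.0986 + 0.8·0.9014) ≈ 0.0580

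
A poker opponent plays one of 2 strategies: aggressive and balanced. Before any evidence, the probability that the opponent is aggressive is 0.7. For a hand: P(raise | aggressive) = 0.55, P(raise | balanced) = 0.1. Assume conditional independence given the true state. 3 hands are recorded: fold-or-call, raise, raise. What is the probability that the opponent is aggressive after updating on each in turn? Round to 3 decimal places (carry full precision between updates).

After 'fold-or-call': P(aggressive) = 0.45·0.7000 / (0.45·0.7000 + 0.9·0.3000) ≈ 0.5385
After 'raise': P(aggressive) = 0.55·0.5385 / (0.55·0.5385 + 0.1·0.4615) ≈ 0.8652
After 'raise': P(aggressive) = 0.55·0.8652 / (0.55·0.8652 + 0.1·0.1348) ≈ 0.9724

0.972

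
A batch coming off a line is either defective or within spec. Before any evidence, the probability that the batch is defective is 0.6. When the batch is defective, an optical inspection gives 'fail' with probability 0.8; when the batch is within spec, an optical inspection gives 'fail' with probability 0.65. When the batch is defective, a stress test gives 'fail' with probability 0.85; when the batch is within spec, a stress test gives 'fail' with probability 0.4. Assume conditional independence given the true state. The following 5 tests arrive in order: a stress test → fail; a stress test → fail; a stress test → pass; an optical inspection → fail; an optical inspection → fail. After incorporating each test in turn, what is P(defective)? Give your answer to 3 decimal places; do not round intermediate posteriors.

0.720

After a stress test='fail': P(defective) = 0.85·0.6000 / (0.85·0.6000 + 0.4·0.4000) ≈ 0.7612
After a stress test='fail': P(defective) = 0.85·0.7612 / (0.85·0.7612 + 0.4·0.2388) ≈ 0.8714
After a stress test='pass': P(defective) = 0.15·0.8714 / (0.15·0.8714 + 0.6·0.1286) ≈ 0.6287
After an optical inspection='fail': P(defective) = 0.8·0.6287 / (0.8·0.6287 + 0.65·0.3713) ≈ 0.6758
After an optical inspection='fail': P(defective) = 0.8·0.6758 / (0.8·0.6758 + 0.65·0.3242) ≈ 0.7195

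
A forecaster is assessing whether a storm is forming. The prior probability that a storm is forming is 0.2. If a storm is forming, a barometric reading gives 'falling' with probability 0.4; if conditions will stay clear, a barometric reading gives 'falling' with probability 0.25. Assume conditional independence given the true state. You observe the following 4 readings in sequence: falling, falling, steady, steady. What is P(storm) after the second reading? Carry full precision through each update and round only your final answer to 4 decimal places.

After 'falling': P(storm) = 0.4·0.2000 / (0.4·0.2000 + 0.25·0.8000) ≈ 0.2857
After 'falling': P(storm) = 0.4·0.2857 / (0.4·0.2857 + 0.25·0.7143) ≈ 0.3902

0.3902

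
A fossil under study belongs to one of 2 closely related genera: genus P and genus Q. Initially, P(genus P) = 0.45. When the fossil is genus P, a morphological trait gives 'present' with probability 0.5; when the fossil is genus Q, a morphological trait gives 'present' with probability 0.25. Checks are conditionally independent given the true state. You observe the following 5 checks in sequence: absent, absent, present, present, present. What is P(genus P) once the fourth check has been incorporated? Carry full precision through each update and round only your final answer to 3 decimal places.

0.593

After 'absent': P(genus P) = 0.5·0.4500 / (0.5·0.4500 + 0.75·0.5500) ≈ 0.3529
After 'absent': P(genus P) = 0.5·0.3529 / (0.5·0.3529 + 0.75·0.6471) ≈ 0.2667
After 'present': P(genus P) = 0.5·0.2667 / (0.5·0.2667 + 0.25·0.7333) ≈ 0.4211
After 'present': P(genus P) = 0.5·0.4211 / (0.5·0.4211 + 0.25·0.5789) ≈ 0.5926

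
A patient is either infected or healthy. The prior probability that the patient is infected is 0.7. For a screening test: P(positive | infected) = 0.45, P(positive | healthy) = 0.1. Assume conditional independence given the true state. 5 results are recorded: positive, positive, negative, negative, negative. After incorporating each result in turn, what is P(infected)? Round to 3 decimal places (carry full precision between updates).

After 'positive': P(infected) = 0.45·0.7000 / (0.45·0.7000 + 0.1·0.3000) ≈ 0.9130
After 'positive': P(infected) = 0.45·0.9130 / (0.45·0.9130 + 0.1·0.0870) ≈ 0.9793
After 'negative': P(infected) = 0.55·0.9793 / (0.55·0.9793 + 0.9·0.0207) ≈ 0.9665
After 'negative': P(infected) = 0.55·0.9665 / (0.55·0.9665 + 0.9·0.0335) ≈ 0.9464
After 'negative': P(infected) = 0.55·0.9464 / (0.55·0.9464 + 0.9·0.0536) ≈ 0.9151

0.915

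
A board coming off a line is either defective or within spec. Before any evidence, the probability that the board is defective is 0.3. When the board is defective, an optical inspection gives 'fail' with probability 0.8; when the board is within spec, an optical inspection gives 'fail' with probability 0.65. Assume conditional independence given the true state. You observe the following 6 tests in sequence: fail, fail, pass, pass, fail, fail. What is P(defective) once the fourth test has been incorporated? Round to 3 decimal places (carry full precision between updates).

After 'fail': P(defective) = 0.8·0.3000 / (0.8·0.3000 + 0.65·0.7000) ≈ 0.3453
After 'fail': P(defective) = 0.8·0.3453 / (0.8·0.3453 + 0.65·0.6547) ≈ 0.3936
After 'pass': P(defective) = 0.2·0.3936 / (0.2·0.3936 + 0.35·0.6064) ≈ 0.2706
After 'pass': P(defective) = 0.2·0.2706 / (0.2·0.2706 + 0.35·0.7294) ≈ 0.1749

0.175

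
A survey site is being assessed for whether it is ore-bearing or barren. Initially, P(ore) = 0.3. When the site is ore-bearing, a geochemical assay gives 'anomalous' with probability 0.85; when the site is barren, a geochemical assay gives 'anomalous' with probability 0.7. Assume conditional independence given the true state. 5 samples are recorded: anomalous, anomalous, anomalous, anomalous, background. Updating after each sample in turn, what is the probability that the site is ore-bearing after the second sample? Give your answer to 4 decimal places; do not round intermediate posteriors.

Apply Bayes' rule sequentially, carrying P(ore) forward.
After 'anomalous': P(ore) = 0.85·0.3000 / (0.85·0.3000 + 0.7·0.7000) ≈ 0.3423
After 'anomalous': P(ore) = 0.85·0.3423 / (0.85·0.3423 + 0.7·0.6577) ≈ 0.3872

0.3872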